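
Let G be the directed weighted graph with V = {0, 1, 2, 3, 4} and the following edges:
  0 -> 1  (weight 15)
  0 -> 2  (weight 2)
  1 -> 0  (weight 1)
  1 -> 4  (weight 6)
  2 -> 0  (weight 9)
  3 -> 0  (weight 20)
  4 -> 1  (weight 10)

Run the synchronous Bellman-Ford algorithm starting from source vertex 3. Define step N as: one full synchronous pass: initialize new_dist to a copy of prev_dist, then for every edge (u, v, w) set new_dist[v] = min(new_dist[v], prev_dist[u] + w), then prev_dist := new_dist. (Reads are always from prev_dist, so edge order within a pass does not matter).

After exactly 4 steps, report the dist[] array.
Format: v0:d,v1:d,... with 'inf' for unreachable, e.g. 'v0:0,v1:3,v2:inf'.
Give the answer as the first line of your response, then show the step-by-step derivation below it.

v0:20,v1:35,v2:22,v3:0,v4:41

step 1: dist = v0:20,v1:inf,v2:inf,v3:0,v4:inf
step 2: dist = v0:20,v1:35,v2:22,v3:0,v4:inf
step 3: dist = v0:20,v1:35,v2:22,v3:0,v4:41
step 4: dist = v0:20,v1:35,v2:22,v3:0,v4:41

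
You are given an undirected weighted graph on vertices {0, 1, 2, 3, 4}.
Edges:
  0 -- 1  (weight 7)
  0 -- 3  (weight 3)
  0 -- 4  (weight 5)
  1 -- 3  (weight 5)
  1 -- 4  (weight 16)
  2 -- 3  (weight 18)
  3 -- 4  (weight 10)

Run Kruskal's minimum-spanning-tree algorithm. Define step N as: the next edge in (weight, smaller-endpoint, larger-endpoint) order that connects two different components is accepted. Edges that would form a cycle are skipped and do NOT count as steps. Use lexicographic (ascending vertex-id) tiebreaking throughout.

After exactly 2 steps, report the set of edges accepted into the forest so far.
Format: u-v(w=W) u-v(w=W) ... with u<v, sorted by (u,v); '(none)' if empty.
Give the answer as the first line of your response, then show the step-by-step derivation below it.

0-3(w=3) 0-4(w=5)

step 1: add edge 0-3 (w=3); MST = {0-3(w=3)}
step 2: add edge 0-4 (w=5); MST = {0-3(w=3) 0-4(w=5)}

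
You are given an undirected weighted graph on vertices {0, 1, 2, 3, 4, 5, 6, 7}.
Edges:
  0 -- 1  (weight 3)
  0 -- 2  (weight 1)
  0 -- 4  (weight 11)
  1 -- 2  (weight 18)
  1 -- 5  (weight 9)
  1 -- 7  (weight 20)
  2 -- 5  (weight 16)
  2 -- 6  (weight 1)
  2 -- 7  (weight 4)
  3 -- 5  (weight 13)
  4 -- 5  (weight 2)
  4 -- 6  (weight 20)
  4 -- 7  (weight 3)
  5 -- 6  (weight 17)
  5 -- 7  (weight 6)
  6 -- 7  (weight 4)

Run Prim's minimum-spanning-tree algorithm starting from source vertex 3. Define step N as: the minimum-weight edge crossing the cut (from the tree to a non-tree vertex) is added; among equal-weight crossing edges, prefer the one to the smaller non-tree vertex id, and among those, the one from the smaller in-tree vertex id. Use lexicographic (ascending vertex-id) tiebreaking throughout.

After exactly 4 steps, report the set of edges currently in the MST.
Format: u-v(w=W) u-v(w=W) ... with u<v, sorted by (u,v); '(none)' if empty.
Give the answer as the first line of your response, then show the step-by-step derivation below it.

2-7(w=4) 3-5(w=13) 4-5(w=2) 4-7(w=3)

step 1: add edge 3-5 (w=13); MST = {3-5(w=13)}
step 2: add edge 4-5 (w=2); MST = {3-5(w=13) 4-5(w=2)}
step 3: add edge 4-7 (w=3); MST = {3-5(w=13) 4-5(w=2) 4-7(w=3)}
step 4: add edge 2-7 (w=4); MST = {2-7(w=4) 3-5(w=13) 4-5(w=2) 4-7(w=3)}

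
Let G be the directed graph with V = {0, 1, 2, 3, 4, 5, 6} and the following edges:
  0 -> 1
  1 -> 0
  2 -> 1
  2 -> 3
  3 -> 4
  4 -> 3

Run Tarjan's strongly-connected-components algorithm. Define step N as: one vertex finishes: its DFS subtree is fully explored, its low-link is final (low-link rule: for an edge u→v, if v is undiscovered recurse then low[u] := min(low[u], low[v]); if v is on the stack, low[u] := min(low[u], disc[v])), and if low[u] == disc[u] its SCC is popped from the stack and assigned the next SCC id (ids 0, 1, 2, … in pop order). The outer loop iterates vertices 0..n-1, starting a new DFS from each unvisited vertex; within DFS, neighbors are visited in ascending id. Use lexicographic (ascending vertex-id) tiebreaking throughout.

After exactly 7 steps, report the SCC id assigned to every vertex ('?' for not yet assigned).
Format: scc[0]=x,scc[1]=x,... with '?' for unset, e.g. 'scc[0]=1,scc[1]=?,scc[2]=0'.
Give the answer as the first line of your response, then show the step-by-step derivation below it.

scc[0]=0,scc[1]=0,scc[2]=2,scc[3]=1,scc[4]=1,scc[5]=3,scc[6]=4

step 1: low=(low[0]=0,low[1]=0,low[2]=?,low[3]=?,low[4]=?,low[5]=?,low[6]=?); scc=(scc[0]=?,scc[1]=?,scc[2]=?,scc[3]=?,scc[4]=?,scc[5]=?,scc[6]=?)
step 2: low=(low[0]=0,low[1]=0,low[2]=?,low[3]=?,low[4]=?,low[5]=?,low[6]=?); scc=(scc[0]=0,scc[1]=0,scc[2]=?,scc[3]=?,scc[4]=?,scc[5]=?,scc[6]=?)
step 3: low=(low[0]=0,low[1]=0,low[2]=2,low[3]=3,low[4]=3,low[5]=?,low[6]=?); scc=(scc[0]=0,scc[1]=0,scc[2]=?,scc[3]=?,scc[4]=?,scc[5]=?,scc[6]=?)
step 4: low=(low[0]=0,low[1]=0,low[2]=2,low[3]=3,low[4]=3,low[5]=?,low[6]=?); scc=(scc[0]=0,scc[1]=0,scc[2]=?,scc[3]=1,scc[4]=1,scc[5]=?,scc[6]=?)
step 5: low=(low[0]=0,low[1]=0,low[2]=2,low[3]=3,low[4]=3,low[5]=?,low[6]=?); scc=(scc[0]=0,scc[1]=0,scc[2]=2,scc[3]=1,scc[4]=1,scc[5]=?,scc[6]=?)
step 6: low=(low[0]=0,low[1]=0,low[2]=2,low[3]=3,low[4]=3,low[5]=5,low[6]=?); scc=(scc[0]=0,scc[1]=0,scc[2]=2,scc[3]=1,scc[4]=1,scc[5]=3,scc[6]=?)
step 7: low=(low[0]=0,low[1]=0,low[2]=2,low[3]=3,low[4]=3,low[5]=5,low[6]=6); scc=(scc[0]=0,scc[1]=0,scc[2]=2,scc[3]=1,scc[4]=1,scc[5]=3,scc[6]=4)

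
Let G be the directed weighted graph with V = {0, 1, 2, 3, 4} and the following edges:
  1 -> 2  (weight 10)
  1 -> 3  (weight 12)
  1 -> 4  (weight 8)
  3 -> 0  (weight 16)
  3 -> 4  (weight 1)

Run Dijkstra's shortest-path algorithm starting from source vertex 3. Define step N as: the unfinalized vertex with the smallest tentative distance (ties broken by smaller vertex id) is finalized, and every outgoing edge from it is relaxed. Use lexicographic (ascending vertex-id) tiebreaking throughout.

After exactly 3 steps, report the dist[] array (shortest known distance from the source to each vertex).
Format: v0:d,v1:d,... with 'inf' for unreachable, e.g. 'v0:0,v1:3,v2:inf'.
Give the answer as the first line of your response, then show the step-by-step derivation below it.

v0:16,v1:inf,v2:inf,v3:0,v4:1

step 1: dist = v0:16,v1:inf,v2:inf,v3:0,v4:1
step 2: dist = v0:16,v1:inf,v2:inf,v3:0,v4:1
step 3: dist = v0:16,v1:inf,v2:inf,v3:0,v4:1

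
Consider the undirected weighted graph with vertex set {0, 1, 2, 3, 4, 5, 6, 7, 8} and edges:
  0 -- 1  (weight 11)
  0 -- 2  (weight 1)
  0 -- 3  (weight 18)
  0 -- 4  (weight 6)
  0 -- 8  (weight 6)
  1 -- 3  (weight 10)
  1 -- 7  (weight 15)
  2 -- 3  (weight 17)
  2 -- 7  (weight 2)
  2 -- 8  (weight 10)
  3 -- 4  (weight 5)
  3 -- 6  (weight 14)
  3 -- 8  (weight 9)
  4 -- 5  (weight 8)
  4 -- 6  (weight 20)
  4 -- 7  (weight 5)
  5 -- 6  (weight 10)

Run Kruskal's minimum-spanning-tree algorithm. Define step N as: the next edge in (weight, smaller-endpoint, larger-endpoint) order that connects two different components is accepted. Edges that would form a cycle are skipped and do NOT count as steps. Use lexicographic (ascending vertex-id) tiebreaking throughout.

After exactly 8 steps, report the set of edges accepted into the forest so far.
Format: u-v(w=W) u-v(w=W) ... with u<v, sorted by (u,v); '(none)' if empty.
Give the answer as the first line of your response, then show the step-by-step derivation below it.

0-2(w=1) 0-8(w=6) 1-3(w=10) 2-7(w=2) 3-4(w=5) 4-5(w=8) 4-7(w=5) 5-6(w=10)

step 1: add edge 0-2 (w=1); MST = {0-2(w=1)}
step 2: add edge 2-7 (w=2); MST = {0-2(w=1) 2-7(w=2)}
step 3: add edge 3-4 (w=5); MST = {0-2(w=1) 2-7(w=2) 3-4(w=5)}
step 4: add edge 4-7 (w=5); MST = {0-2(w=1) 2-7(w=2) 3-4(w=5) 4-7(w=5)}
step 5: add edge 0-8 (w=6); MST = {0-2(w=1) 0-8(w=6) 2-7(w=2) 3-4(w=5) 4-7(w=5)}
step 6: add edge 4-5 (w=8); MST = {0-2(w=1) 0-8(w=6) 2-7(w=2) 3-4(w=5) 4-5(w=8) 4-7(w=5)}
step 7: add edge 1-3 (w=10); MST = {0-2(w=1) 0-8(w=6) 1-3(w=10) 2-7(w=2) 3-4(w=5) 4-5(w=8) 4-7(w=5)}
step 8: add edge 5-6 (w=10); MST = {0-2(w=1) 0-8(w=6) 1-3(w=10) 2-7(w=2) 3-4(w=5) 4-5(w=8) 4-7(w=5) 5-6(w=10)}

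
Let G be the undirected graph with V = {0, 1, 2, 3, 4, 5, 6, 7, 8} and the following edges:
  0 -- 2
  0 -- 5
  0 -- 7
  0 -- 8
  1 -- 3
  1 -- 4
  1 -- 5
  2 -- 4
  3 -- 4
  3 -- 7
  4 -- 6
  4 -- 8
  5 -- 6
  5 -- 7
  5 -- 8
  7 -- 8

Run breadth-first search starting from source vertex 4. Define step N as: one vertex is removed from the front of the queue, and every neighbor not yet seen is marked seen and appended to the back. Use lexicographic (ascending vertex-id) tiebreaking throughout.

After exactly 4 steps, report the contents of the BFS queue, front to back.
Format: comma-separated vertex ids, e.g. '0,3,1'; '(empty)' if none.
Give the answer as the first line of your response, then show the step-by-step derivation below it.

6,8,5,0,7

step 1: dequeue 4; queue=[1,2,3,6,8]; order=4
step 2: dequeue 1; queue=[2,3,6,8,5]; order=4,1
step 3: dequeue 2; queue=[3,6,8,5,0]; order=4,1,2
step 4: dequeue 3; queue=[6,8,5,0,7]; order=4,1,2,3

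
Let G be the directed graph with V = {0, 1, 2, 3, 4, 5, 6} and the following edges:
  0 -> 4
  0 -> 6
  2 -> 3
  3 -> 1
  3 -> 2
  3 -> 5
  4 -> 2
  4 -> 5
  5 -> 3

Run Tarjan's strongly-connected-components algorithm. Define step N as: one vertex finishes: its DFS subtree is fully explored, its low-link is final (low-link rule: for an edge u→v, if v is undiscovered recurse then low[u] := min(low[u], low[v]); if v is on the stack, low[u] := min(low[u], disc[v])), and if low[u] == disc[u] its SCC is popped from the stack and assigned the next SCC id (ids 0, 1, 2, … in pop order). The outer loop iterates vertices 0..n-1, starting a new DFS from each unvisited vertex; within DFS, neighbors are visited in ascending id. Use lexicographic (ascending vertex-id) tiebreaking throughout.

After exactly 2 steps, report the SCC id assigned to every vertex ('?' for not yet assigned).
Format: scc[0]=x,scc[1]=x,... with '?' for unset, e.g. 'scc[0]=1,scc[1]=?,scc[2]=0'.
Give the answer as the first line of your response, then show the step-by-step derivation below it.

scc[0]=?,scc[1]=0,scc[2]=?,scc[3]=?,scc[4]=?,scc[5]=?,scc[6]=?

step 1: low=(low[0]=0,low[1]=4,low[2]=2,low[3]=3,low[4]=1,low[5]=?,low[6]=?); scc=(scc[0]=?,scc[1]=0,scc[2]=?,scc[3]=?,scc[4]=?,scc[5]=?,scc[6]=?)
step 2: low=(low[0]=0,low[1]=4,low[2]=2,low[3]=2,low[4]=1,low[5]=3,low[6]=?); scc=(scc[0]=?,scc[1]=0,scc[2]=?,scc[3]=?,scc[4]=?,scc[5]=?,scc[6]=?)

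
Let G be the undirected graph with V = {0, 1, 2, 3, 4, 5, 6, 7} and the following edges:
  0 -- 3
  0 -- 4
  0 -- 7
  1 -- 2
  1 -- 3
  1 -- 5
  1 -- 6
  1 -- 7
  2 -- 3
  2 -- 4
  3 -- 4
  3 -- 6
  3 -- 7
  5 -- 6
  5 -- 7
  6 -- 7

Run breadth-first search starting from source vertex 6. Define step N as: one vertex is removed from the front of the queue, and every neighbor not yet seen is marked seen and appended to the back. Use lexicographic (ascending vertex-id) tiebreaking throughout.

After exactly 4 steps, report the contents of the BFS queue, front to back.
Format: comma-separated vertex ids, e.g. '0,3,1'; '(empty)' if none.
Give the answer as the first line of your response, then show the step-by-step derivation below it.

7,2,0,4

step 1: dequeue 6; queue=[1,3,5,7]; order=6
step 2: dequeue 1; queue=[3,5,7,2]; order=6,1
step 3: dequeue 3; queue=[5,7,2,0,4]; order=6,1,3
step 4: dequeue 5; queue=[7,2,0,4]; order=6,1,3,5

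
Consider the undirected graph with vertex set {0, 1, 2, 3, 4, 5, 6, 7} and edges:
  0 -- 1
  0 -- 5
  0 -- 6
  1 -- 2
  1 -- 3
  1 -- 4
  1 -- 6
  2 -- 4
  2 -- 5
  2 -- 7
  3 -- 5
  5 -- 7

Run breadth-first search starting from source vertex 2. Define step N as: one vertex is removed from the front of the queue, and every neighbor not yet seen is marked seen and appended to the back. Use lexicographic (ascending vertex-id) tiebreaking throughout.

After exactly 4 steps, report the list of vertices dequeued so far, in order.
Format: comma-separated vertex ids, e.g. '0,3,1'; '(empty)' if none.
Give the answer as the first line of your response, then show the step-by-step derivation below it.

2,1,4,5

step 1: dequeue 2; queue=[1,4,5,7]; order=2
step 2: dequeue 1; queue=[4,5,7,0,3,6]; order=2,1
step 3: dequeue 4; queue=[5,7,0,3,6]; order=2,1,4
step 4: dequeue 5; queue=[7,0,3,6]; order=2,1,4,5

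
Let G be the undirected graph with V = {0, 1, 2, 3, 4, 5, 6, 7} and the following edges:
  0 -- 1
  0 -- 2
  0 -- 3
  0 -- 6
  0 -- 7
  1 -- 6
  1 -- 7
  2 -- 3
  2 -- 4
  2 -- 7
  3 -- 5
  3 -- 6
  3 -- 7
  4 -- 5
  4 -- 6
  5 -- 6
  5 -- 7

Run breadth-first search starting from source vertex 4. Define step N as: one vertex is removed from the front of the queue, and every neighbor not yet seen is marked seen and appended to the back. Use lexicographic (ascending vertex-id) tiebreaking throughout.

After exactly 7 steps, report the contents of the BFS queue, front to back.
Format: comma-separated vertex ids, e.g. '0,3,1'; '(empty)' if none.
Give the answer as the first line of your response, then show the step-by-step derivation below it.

1

step 1: dequeue 4; queue=[2,5,6]; order=4
step 2: dequeue 2; queue=[5,6,0,3,7]; order=4,2
step 3: dequeue 5; queue=[6,0,3,7]; order=4,2,5
step 4: dequeue 6; queue=[0,3,7,1]; order=4,2,5,6
step 5: dequeue 0; queue=[3,7,1]; order=4,2,5,6,0
step 6: dequeue 3; queue=[7,1]; order=4,2,5,6,0,3
step 7: dequeue 7; queue=[1]; order=4,2,5,6,0,3,7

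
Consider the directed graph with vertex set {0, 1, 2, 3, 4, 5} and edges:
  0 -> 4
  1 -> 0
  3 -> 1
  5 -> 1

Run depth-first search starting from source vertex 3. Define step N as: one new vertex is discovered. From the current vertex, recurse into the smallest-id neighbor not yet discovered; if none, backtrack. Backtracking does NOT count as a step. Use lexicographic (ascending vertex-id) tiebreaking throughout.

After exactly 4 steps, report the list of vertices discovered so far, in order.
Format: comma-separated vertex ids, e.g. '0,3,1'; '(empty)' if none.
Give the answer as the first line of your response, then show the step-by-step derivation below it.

3,1,0,4

step 1: discover 3; path=3; order=3
step 2: discover 1; path=3>1; order=3,1
step 3: discover 0; path=3>1>0; order=3,1,0
step 4: discover 4; path=3>1>0>4; order=3,1,0,4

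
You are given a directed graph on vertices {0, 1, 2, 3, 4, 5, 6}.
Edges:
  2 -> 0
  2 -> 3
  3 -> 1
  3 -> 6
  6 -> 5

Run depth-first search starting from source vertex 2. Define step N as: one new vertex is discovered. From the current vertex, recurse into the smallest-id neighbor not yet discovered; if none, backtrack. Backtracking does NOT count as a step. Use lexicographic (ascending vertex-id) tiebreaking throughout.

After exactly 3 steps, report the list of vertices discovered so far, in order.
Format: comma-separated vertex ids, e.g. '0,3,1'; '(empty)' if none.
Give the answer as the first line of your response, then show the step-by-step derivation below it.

2,0,3

step 1: discover 2; path=2; order=2
step 2: discover 0; path=2>0; order=2,0
step 3: discover 3; path=2>3; order=2,0,3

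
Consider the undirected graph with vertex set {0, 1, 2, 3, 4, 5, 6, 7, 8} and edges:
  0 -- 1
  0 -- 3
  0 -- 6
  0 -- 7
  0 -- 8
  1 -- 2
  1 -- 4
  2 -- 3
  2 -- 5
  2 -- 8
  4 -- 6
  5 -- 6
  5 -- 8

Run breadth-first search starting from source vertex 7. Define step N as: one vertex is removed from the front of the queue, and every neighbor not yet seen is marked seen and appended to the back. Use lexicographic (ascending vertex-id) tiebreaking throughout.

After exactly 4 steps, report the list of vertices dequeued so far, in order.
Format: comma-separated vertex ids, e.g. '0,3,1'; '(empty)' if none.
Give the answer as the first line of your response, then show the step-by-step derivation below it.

7,0,1,3

step 1: dequeue 7; queue=[0]; order=7
step 2: dequeue 0; queue=[1,3,6,8]; order=7,0
step 3: dequeue 1; queue=[3,6,8,2,4]; order=7,0,1
step 4: dequeue 3; queue=[6,8,2,4]; order=7,0,1,3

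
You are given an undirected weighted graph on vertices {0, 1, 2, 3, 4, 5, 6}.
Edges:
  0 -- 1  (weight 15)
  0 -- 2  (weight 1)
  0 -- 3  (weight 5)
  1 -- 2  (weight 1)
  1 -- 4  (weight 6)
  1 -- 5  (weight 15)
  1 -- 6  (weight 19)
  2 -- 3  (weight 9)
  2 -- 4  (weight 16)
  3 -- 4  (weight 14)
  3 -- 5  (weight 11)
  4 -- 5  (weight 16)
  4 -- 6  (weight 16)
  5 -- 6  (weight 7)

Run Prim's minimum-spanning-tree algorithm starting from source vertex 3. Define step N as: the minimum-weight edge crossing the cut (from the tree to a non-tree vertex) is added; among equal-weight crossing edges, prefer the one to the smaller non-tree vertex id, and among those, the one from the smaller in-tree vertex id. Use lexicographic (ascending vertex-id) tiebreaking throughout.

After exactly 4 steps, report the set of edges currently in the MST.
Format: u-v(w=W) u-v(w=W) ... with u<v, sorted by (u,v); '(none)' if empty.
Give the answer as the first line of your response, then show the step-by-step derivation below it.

0-2(w=1) 0-3(w=5) 1-2(w=1) 1-4(w=6)

step 1: add edge 0-3 (w=5); MST = {0-3(w=5)}
step 2: add edge 0-2 (w=1); MST = {0-2(w=1) 0-3(w=5)}
step 3: add edge 1-2 (w=1); MST = {0-2(w=1) 0-3(w=5) 1-2(w=1)}
step 4: add edge 1-4 (w=6); MST = {0-2(w=1) 0-3(w=5) 1-2(w=1) 1-4(w=6)}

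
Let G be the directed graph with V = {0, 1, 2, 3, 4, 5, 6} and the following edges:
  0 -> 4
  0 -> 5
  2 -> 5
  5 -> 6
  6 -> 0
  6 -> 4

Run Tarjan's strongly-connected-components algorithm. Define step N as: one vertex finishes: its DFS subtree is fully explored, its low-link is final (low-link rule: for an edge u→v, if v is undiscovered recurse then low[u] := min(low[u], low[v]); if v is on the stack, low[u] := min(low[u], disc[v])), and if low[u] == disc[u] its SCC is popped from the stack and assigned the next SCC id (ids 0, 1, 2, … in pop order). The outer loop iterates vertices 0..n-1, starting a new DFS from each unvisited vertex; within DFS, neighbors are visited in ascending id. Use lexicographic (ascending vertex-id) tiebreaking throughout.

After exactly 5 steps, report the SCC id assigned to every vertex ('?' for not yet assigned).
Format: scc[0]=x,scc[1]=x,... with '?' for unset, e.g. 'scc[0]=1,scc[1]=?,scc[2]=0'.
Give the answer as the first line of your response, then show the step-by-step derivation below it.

scc[0]=1,scc[1]=2,scc[2]=?,scc[3]=?,scc[4]=0,scc[5]=1,scc[6]=1

step 1: low=(low[0]=0,low[1]=?,low[2]=?,low[3]=?,low[4]=1,low[5]=?,low[6]=?); scc=(scc[0]=?,scc[1]=?,scc[2]=?,scc[3]=?,scc[4]=0,scc[5]=?,scc[6]=?)
step 2: low=(low[0]=0,low[1]=?,low[2]=?,low[3]=?,low[4]=1,low[5]=2,low[6]=0); scc=(scc[0]=?,scc[1]=?,scc[2]=?,scc[3]=?,scc[4]=0,scc[5]=?,scc[6]=?)
step 3: low=(low[0]=0,low[1]=?,low[2]=?,low[3]=?,low[4]=1,low[5]=0,low[6]=0); scc=(scc[0]=?,scc[1]=?,scc[2]=?,scc[3]=?,scc[4]=0,scc[5]=?,scc[6]=?)
step 4: low=(low[0]=0,low[1]=?,low[2]=?,low[3]=?,low[4]=1,low[5]=0,low[6]=0); scc=(scc[0]=1,scc[1]=?,scc[2]=?,scc[3]=?,scc[4]=0,scc[5]=1,scc[6]=1)
step 5: low=(low[0]=0,low[1]=4,low[2]=?,low[3]=?,low[4]=1,low[5]=0,low[6]=0); scc=(scc[0]=1,scc[1]=2,scc[2]=?,scc[3]=?,scc[4]=0,scc[5]=1,scc[6]=1)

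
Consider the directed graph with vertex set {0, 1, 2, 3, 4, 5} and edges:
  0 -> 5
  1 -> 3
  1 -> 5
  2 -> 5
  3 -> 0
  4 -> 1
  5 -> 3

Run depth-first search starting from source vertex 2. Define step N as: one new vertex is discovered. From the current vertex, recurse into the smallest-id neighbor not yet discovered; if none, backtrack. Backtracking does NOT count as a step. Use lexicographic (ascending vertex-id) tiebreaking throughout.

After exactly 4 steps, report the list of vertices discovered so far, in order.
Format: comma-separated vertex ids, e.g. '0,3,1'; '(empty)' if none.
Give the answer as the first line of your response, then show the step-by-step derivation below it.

2,5,3,0

step 1: discover 2; path=2; order=2
step 2: discover 5; path=2>5; order=2,5
step 3: discover 3; path=2>5>3; order=2,5,3
step 4: discover 0; path=2>5>3>0; order=2,5,3,0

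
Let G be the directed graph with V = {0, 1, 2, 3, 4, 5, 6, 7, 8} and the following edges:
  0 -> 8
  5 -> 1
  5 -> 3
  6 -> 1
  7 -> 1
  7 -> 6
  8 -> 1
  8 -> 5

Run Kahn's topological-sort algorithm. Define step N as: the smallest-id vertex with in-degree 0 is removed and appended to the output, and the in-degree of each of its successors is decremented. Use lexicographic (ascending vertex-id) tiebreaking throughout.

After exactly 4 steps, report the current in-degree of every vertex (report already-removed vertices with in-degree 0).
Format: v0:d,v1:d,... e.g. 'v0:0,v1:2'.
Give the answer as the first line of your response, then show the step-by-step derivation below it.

v0:0,v1:3,v2:0,v3:1,v4:0,v5:1,v6:0,v7:0,v8:0

step 1: output 0; order=[0]; indeg=(0,4,0,1,0,1,1,0,0)
step 2: output 2; order=[0,2]; indeg=(0,4,0,1,0,1,1,0,0)
step 3: output 4; order=[0,2,4]; indeg=(0,4,0,1,0,1,1,0,0)
step 4: output 7; order=[0,2,4,7]; indeg=(0,3,0,1,0,1,0,0,0)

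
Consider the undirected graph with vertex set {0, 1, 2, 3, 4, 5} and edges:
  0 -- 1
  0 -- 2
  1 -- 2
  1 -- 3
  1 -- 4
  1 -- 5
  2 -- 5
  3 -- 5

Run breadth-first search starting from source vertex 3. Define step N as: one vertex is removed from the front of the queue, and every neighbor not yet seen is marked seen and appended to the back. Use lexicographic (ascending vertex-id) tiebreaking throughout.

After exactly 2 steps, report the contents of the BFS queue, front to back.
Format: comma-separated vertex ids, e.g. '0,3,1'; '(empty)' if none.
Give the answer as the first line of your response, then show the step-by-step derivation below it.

5,0,2,4

step 1: dequeue 3; queue=[1,5]; order=3
step 2: dequeue 1; queue=[5,0,2,4]; order=3,1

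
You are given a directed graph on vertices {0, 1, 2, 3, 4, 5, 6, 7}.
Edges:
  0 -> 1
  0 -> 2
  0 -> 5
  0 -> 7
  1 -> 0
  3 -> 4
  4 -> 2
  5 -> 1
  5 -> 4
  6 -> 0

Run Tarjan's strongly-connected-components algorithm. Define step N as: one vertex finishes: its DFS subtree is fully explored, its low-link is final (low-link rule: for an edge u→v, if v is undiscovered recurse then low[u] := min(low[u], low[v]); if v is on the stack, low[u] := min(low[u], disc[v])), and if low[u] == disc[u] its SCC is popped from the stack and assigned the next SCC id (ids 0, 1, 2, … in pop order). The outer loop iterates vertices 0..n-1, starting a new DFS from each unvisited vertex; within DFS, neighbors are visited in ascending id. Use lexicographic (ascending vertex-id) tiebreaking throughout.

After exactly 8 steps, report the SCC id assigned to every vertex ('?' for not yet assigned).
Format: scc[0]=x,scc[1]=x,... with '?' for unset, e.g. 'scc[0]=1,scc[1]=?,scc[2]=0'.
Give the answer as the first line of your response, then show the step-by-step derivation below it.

scc[0]=3,scc[1]=3,scc[2]=0,scc[3]=4,scc[4]=1,scc[5]=3,scc[6]=5,scc[7]=2

step 1: low=(low[0]=0,low[1]=0,low[2]=?,low[3]=?,low[4]=?,low[5]=?,low[6]=?,low[7]=?); scc=(scc[0]=?,scc[1]=?,scc[2]=?,scc[3]=?,scc[4]=?,scc[5]=?,scc[6]=?,scc[7]=?)
step 2: low=(low[0]=0,low[1]=0,low[2]=2,low[3]=?,low[4]=?,low[5]=?,low[6]=?,low[7]=?); scc=(scc[0]=?,scc[1]=?,scc[2]=0,scc[3]=?,scc[4]=?,scc[5]=?,scc[6]=?,scc[7]=?)
step 3: low=(low[0]=0,low[1]=0,low[2]=2,low[3]=?,low[4]=4,low[5]=1,low[6]=?,low[7]=?); scc=(scc[0]=?,scc[1]=?,scc[2]=0,scc[3]=?,scc[4]=1,scc[5]=?,scc[6]=?,scc[7]=?)
step 4: low=(low[0]=0,low[1]=0,low[2]=2,low[3]=?,low[4]=4,low[5]=1,low[6]=?,low[7]=?); scc=(scc[0]=?,scc[1]=?,scc[2]=0,scc[3]=?,scc[4]=1,scc[5]=?,scc[6]=?,scc[7]=?)
step 5: low=(low[0]=0,low[1]=0,low[2]=2,low[3]=?,low[4]=4,low[5]=1,low[6]=?,low[7]=5); scc=(scc[0]=?,scc[1]=?,scc[2]=0,scc[3]=?,scc[4]=1,scc[5]=?,scc[6]=?,scc[7]=2)
step 6: low=(low[0]=0,low[1]=0,low[2]=2,low[3]=?,low[4]=4,low[5]=1,low[6]=?,low[7]=5); scc=(scc[0]=3,scc[1]=3,scc[2]=0,scc[3]=?,scc[4]=1,scc[5]=3,scc[6]=?,scc[7]=2)
step 7: low=(low[0]=0,low[1]=0,low[2]=2,low[3]=6,low[4]=4,low[5]=1,low[6]=?,low[7]=5); scc=(scc[0]=3,scc[1]=3,scc[2]=0,scc[3]=4,scc[4]=1,scc[5]=3,scc[6]=?,scc[7]=2)
step 8: low=(low[0]=0,low[1]=0,low[2]=2,low[3]=6,low[4]=4,low[5]=1,low[6]=7,low[7]=5); scc=(scc[0]=3,scc[1]=3,scc[2]=0,scc[3]=4,scc[4]=1,scc[5]=3,scc[6]=5,scc[7]=2)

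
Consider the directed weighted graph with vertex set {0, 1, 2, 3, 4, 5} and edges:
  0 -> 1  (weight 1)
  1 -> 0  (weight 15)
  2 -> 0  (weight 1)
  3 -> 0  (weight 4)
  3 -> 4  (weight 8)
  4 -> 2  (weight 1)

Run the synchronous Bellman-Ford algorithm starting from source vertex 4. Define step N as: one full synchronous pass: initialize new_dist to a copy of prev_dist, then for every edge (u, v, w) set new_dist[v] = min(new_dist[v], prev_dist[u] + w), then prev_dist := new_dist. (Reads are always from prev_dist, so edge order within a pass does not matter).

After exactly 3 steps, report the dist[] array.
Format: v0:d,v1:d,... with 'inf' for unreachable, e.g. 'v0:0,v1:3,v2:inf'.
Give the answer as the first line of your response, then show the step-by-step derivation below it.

v0:2,v1:3,v2:1,v3:inf,v4:0,v5:inf

step 1: dist = v0:inf,v1:inf,v2:1,v3:inf,v4:0,v5:inf
step 2: dist = v0:2,v1:inf,v2:1,v3:inf,v4:0,v5:inf
step 3: dist = v0:2,v1:3,v2:1,v3:inf,v4:0,v5:inf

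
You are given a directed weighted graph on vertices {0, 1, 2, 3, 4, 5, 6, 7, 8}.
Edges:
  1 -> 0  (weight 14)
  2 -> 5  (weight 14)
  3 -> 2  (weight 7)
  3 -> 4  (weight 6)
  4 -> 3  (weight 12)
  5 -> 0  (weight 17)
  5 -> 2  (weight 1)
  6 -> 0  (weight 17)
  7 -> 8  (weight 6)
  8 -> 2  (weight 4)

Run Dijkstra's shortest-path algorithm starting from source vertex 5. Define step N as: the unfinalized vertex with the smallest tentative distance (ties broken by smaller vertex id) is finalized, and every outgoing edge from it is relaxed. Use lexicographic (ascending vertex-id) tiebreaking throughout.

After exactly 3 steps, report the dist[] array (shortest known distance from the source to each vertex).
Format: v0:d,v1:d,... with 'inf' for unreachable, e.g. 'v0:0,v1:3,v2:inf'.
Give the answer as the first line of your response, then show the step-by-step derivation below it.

v0:17,v1:inf,v2:1,v3:inf,v4:inf,v5:0,v6:inf,v7:inf,v8:inf

step 1: dist = v0:17,v1:inf,v2:1,v3:inf,v4:inf,v5:0,v6:inf,v7:inf,v8:inf
step 2: dist = v0:17,v1:inf,v2:1,v3:inf,v4:inf,v5:0,v6:inf,v7:inf,v8:inf
step 3: dist = v0:17,v1:inf,v2:1,v3:inf,v4:inf,v5:0,v6:inf,v7:inf,v8:inf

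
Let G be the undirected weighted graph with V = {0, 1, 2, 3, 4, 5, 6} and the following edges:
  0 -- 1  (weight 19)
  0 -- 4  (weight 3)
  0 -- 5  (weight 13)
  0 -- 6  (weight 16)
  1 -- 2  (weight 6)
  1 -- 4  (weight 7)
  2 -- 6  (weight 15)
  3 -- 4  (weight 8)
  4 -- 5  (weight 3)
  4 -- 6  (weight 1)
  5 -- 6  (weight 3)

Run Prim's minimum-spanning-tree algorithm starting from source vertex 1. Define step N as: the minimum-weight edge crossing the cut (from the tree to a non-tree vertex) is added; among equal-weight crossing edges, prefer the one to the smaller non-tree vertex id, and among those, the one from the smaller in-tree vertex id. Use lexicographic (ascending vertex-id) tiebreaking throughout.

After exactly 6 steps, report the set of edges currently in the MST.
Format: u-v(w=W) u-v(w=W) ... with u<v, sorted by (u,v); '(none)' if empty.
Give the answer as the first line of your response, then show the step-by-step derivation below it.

0-4(w=3) 1-2(w=6) 1-4(w=7) 3-4(w=8) 4-5(w=3) 4-6(w=1)

step 1: add edge 1-2 (w=6); MST = {1-2(w=6)}
step 2: add edge 1-4 (w=7); MST = {1-2(w=6) 1-4(w=7)}
step 3: add edge 4-6 (w=1); MST = {1-2(w=6) 1-4(w=7) 4-6(w=1)}
step 4: add edge 0-4 (w=3); MST = {0-4(w=3) 1-2(w=6) 1-4(w=7) 4-6(w=1)}
step 5: add edge 4-5 (w=3); MST = {0-4(w=3) 1-2(w=6) 1-4(w=7) 4-5(w=3) 4-6(w=1)}
step 6: add edge 3-4 (w=8); MST = {0-4(w=3) 1-2(w=6) 1-4(w=7) 3-4(w=8) 4-5(w=3) 4-6(w=1)}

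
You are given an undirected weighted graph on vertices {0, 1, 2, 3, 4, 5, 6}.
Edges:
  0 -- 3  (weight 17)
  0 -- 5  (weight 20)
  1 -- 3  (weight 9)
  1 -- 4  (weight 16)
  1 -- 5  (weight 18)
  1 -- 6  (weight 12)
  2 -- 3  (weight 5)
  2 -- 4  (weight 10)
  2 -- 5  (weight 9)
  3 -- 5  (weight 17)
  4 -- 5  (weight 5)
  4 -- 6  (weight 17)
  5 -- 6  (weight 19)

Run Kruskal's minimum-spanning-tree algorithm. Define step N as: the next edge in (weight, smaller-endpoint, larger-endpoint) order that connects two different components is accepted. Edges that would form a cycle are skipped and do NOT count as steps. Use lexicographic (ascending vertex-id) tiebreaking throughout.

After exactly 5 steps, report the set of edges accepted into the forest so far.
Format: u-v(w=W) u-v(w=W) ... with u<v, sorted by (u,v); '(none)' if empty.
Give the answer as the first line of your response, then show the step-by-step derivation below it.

1-3(w=9) 1-6(w=12) 2-3(w=5) 2-5(w=9) 4-5(w=5)

step 1: add edge 2-3 (w=5); MST = {2-3(w=5)}
step 2: add edge 4-5 (w=5); MST = {2-3(w=5) 4-5(w=5)}
step 3: add edge 1-3 (w=9); MST = {1-3(w=9) 2-3(w=5) 4-5(w=5)}
step 4: add edge 2-5 (w=9); MST = {1-3(w=9) 2-3(w=5) 2-5(w=9) 4-5(w=5)}
step 5: add edge 1-6 (w=12); MST = {1-3(w=9) 1-6(w=12) 2-3(w=5) 2-5(w=9) 4-5(w=5)}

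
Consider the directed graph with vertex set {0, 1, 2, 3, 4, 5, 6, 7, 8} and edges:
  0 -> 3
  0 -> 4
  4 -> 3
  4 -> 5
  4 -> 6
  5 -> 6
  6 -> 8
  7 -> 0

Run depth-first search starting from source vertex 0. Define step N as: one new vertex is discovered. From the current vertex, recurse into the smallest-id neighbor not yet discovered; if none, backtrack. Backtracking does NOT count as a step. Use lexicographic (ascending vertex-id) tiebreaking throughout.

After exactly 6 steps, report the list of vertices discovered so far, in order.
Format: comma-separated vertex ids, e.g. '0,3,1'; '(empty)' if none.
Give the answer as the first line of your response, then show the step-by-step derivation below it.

0,3,4,5,6,8

step 1: discover 0; path=0; order=0
step 2: discover 3; path=0>3; order=0,3
step 3: discover 4; path=0>4; order=0,3,4
step 4: discover 5; path=0>4>5; order=0,3,4,5
step 5: discover 6; path=0>4>5>6; order=0,3,4,5,6
step 6: discover 8; path=0>4>5>6>8; order=0,3,4,5,6,8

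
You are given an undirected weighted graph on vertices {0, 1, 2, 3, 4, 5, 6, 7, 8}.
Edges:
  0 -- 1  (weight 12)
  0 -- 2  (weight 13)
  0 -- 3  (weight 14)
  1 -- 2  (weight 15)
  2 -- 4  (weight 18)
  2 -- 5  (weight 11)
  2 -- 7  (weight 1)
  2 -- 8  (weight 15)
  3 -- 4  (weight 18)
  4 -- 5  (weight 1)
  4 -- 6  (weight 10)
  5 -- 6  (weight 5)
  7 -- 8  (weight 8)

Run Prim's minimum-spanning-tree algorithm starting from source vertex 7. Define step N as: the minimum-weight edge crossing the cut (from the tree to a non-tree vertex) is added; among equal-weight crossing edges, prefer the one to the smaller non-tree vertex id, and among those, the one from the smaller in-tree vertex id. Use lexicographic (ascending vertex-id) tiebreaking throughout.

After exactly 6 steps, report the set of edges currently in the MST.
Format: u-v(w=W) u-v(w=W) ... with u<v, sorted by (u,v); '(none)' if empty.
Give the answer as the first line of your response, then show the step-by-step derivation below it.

0-2(w=13) 2-5(w=11) 2-7(w=1) 4-5(w=1) 5-6(w=5) 7-8(w=8)

step 1: add edge 2-7 (w=1); MST = {2-7(w=1)}
step 2: add edge 7-8 (w=8); MST = {2-7(w=1) 7-8(w=8)}
step 3: add edge 2-5 (w=11); MST = {2-5(w=11) 2-7(w=1) 7-8(w=8)}
step 4: add edge 4-5 (w=1); MST = {2-5(w=11) 2-7(w=1) 4-5(w=1) 7-8(w=8)}
step 5: add edge 5-6 (w=5); MST = {2-5(w=11) 2-7(w=1) 4-5(w=1) 5-6(w=5) 7-8(w=8)}
step 6: add edge 0-2 (w=13); MST = {0-2(w=13) 2-5(w=11) 2-7(w=1) 4-5(w=1) 5-6(w=5) 7-8(w=8)}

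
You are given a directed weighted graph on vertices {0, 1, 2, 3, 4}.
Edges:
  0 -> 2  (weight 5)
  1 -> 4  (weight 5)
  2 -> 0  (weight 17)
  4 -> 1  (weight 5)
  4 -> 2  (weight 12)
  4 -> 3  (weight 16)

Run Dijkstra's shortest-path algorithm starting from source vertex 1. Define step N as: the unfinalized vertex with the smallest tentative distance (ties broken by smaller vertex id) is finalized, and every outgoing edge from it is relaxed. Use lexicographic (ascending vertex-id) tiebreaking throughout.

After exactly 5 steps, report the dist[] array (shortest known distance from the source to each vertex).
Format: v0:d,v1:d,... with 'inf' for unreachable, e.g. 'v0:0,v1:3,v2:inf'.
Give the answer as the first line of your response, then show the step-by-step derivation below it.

v0:34,v1:0,v2:17,v3:21,v4:5

step 1: dist = v0:inf,v1:0,v2:inf,v3:inf,v4:5
step 2: dist = v0:inf,v1:0,v2:17,v3:21,v4:5
step 3: dist = v0:34,v1:0,v2:17,v3:21,v4:5
step 4: dist = v0:34,v1:0,v2:17,v3:21,v4:5
step 5: dist = v0:34,v1:0,v2:17,v3:21,v4:5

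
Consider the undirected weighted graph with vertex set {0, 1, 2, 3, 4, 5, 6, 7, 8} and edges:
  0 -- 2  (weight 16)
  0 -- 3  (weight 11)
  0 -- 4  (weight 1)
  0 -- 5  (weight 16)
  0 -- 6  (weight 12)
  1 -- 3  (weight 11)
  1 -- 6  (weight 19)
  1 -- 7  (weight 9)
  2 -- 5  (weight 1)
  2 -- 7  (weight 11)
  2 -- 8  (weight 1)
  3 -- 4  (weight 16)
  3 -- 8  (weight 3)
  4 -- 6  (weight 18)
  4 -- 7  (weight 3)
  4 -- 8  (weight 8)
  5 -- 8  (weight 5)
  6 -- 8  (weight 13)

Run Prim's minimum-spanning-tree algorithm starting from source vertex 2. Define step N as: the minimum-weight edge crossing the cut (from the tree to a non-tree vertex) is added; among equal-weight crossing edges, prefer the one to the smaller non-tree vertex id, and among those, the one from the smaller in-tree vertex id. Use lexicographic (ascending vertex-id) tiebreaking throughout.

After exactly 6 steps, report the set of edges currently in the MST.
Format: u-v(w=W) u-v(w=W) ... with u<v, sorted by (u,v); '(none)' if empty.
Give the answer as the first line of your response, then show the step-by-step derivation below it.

0-4(w=1) 2-5(w=1) 2-8(w=1) 3-8(w=3) 4-7(w=3) 4-8(w=8)

step 1: add edge 2-5 (w=1); MST = {2-5(w=1)}
step 2: add edge 2-8 (w=1); MST = {2-5(w=1) 2-8(w=1)}
step 3: add edge 3-8 (w=3); MST = {2-5(w=1) 2-8(w=1) 3-8(w=3)}
step 4: add edge 4-8 (w=8); MST = {2-5(w=1) 2-8(w=1) 3-8(w=3) 4-8(w=8)}
step 5: add edge 0-4 (w=1); MST = {0-4(w=1) 2-5(w=1) 2-8(w=1) 3-8(w=3) 4-8(w=8)}
step 6: add edge 4-7 (w=3); MST = {0-4(w=1) 2-5(w=1) 2-8(w=1) 3-8(w=3) 4-7(w=3) 4-8(w=8)}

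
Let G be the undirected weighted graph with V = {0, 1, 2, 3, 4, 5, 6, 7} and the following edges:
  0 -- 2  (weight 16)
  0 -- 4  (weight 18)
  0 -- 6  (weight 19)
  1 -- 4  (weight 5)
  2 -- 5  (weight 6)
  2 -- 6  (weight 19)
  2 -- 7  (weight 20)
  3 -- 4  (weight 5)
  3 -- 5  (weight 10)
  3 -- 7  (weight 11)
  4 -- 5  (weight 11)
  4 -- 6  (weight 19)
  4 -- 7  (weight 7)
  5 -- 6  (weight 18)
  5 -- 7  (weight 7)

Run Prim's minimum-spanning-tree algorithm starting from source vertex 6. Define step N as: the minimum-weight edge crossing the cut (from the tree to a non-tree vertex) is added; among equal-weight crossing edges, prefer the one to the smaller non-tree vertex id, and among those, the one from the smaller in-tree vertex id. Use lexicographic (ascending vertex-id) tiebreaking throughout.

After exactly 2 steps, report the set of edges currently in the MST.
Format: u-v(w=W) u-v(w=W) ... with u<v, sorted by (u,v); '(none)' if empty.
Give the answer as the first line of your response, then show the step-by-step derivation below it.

2-5(w=6) 5-6(w=18)

step 1: add edge 5-6 (w=18); MST = {5-6(w=18)}
step 2: add edge 2-5 (w=6); MST = {2-5(w=6) 5-6(w=18)}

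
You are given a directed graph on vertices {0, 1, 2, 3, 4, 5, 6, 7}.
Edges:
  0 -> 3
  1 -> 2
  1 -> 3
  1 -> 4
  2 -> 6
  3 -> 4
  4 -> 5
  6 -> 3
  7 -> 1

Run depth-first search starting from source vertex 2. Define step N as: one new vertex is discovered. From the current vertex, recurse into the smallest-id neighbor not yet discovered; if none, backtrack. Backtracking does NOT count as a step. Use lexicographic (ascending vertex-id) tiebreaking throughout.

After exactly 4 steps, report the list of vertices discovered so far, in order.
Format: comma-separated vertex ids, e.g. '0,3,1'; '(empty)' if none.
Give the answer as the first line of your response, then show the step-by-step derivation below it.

2,6,3,4

step 1: discover 2; path=2; order=2
step 2: discover 6; path=2>6; order=2,6
step 3: discover 3; path=2>6>3; order=2,6,3
step 4: discover 4; path=2>6>3>4; order=2,6,3,4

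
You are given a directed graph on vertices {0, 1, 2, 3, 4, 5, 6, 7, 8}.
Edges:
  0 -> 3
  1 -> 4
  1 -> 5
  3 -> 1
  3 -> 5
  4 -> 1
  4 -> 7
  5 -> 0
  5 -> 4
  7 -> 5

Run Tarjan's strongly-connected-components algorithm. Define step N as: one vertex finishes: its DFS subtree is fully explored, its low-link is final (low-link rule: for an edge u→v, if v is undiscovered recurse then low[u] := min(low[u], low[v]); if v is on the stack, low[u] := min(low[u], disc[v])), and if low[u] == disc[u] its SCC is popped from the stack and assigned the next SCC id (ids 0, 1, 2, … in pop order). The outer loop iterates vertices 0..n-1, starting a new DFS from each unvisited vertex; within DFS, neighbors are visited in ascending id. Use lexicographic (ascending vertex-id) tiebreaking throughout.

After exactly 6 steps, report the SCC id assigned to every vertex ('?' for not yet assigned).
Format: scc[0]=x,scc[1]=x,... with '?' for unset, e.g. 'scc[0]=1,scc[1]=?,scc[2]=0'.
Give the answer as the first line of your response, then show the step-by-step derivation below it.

scc[0]=0,scc[1]=0,scc[2]=?,scc[3]=0,scc[4]=0,scc[5]=0,scc[6]=?,scc[7]=0,scc[8]=?

step 1: low=(low[0]=0,low[1]=2,low[2]=?,low[3]=1,low[4]=2,low[5]=0,low[6]=?,low[7]=4,low[8]=?); scc=(scc[0]=?,scc[1]=?,scc[2]=?,scc[3]=?,scc[4]=?,scc[5]=?,scc[6]=?,scc[7]=?,scc[8]=?)
step 2: low=(low[0]=0,low[1]=2,low[2]=?,low[3]=1,low[4]=2,low[5]=0,low[6]=?,low[7]=0,low[8]=?); scc=(scc[0]=?,scc[1]=?,scc[2]=?,scc[3]=?,scc[4]=?,scc[5]=?,scc[6]=?,scc[7]=?,scc[8]=?)
step 3: low=(low[0]=0,low[1]=2,low[2]=?,low[3]=1,low[4]=0,low[5]=0,low[6]=?,low[7]=0,low[8]=?); scc=(scc[0]=?,scc[1]=?,scc[2]=?,scc[3]=?,scc[4]=?,scc[5]=?,scc[6]=?,scc[7]=?,scc[8]=?)
step 4: low=(low[0]=0,low[1]=0,low[2]=?,low[3]=1,low[4]=0,low[5]=0,low[6]=?,low[7]=0,low[8]=?); scc=(scc[0]=?,scc[1]=?,scc[2]=?,scc[3]=?,scc[4]=?,scc[5]=?,scc[6]=?,scc[7]=?,scc[8]=?)
step 5: low=(low[0]=0,low[1]=0,low[2]=?,low[3]=0,low[4]=0,low[5]=0,low[6]=?,low[7]=0,low[8]=?); scc=(scc[0]=?,scc[1]=?,scc[2]=?,scc[3]=?,scc[4]=?,scc[5]=?,scc[6]=?,scc[7]=?,scc[8]=?)
step 6: low=(low[0]=0,low[1]=0,low[2]=?,low[3]=0,low[4]=0,low[5]=0,low[6]=?,low[7]=0,low[8]=?); scc=(scc[0]=0,scc[1]=0,scc[2]=?,scc[3]=0,scc[4]=0,scc[5]=0,scc[6]=?,scc[7]=0,scc[8]=?)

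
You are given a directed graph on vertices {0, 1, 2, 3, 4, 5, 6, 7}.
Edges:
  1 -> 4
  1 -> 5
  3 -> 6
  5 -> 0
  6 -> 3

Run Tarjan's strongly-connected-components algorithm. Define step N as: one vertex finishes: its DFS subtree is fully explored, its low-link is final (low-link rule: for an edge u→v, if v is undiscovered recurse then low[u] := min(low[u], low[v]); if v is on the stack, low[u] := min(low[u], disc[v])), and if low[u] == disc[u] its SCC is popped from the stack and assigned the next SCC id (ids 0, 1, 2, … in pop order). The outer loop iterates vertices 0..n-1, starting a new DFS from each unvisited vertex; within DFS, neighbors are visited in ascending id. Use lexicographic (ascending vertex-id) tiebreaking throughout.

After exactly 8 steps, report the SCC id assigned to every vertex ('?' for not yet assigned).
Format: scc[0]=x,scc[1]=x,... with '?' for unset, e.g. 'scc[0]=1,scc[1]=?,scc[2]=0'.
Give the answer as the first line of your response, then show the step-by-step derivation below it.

scc[0]=0,scc[1]=3,scc[2]=4,scc[3]=5,scc[4]=1,scc[5]=2,scc[6]=5,scc[7]=6

step 1: low=(low[0]=0,low[1]=?,low[2]=?,low[3]=?,low[4]=?,low[5]=?,low[6]=?,low[7]=?); scc=(scc[0]=0,scc[1]=?,scc[2]=?,scc[3]=?,scc[4]=?,scc[5]=?,scc[6]=?,scc[7]=?)
step 2: low=(low[0]=0,low[1]=1,low[2]=?,low[3]=?,low[4]=2,low[5]=?,low[6]=?,low[7]=?); scc=(scc[0]=0,scc[1]=?,scc[2]=?,scc[3]=?,scc[4]=1,scc[5]=?,scc[6]=?,scc[7]=?)
step 3: low=(low[0]=0,low[1]=1,low[2]=?,low[3]=?,low[4]=2,low[5]=3,low[6]=?,low[7]=?); scc=(scc[0]=0,scc[1]=?,scc[2]=?,scc[3]=?,scc[4]=1,scc[5]=2,scc[6]=?,scc[7]=?)
step 4: low=(low[0]=0,low[1]=1,low[2]=?,low[3]=?,low[4]=2,low[5]=3,low[6]=?,low[7]=?); scc=(scc[0]=0,scc[1]=3,scc[2]=?,scc[3]=?,scc[4]=1,scc[5]=2,scc[6]=?,scc[7]=?)
step 5: low=(low[0]=0,low[1]=1,low[2]=4,low[3]=?,low[4]=2,low[5]=3,low[6]=?,low[7]=?); scc=(scc[0]=0,scc[1]=3,scc[2]=4,scc[3]=?,scc[4]=1,scc[5]=2,scc[6]=?,scc[7]=?)
step 6: low=(low[0]=0,low[1]=1,low[2]=4,low[3]=5,low[4]=2,low[5]=3,low[6]=5,low[7]=?); scc=(scc[0]=0,scc[1]=3,scc[2]=4,scc[3]=?,scc[4]=1,scc[5]=2,scc[6]=?,scc[7]=?)
step 7: low=(low[0]=0,low[1]=1,low[2]=4,low[3]=5,low[4]=2,low[5]=3,low[6]=5,low[7]=?); scc=(scc[0]=0,scc[1]=3,scc[2]=4,scc[3]=5,scc[4]=1,scc[5]=2,scc[6]=5,scc[7]=?)
step 8: low=(low[0]=0,low[1]=1,low[2]=4,low[3]=5,low[4]=2,low[5]=3,low[6]=5,low[7]=7); scc=(scc[0]=0,scc[1]=3,scc[2]=4,scc[3]=5,scc[4]=1,scc[5]=2,scc[6]=5,scc[7]=6)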